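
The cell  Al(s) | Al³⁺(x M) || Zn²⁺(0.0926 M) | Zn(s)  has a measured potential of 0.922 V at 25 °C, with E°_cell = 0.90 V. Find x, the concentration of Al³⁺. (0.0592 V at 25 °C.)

From the Nernst equation, log Q = n(E° − E)/0.0592 = 6(0.90 − 0.922)/0.0592 = -2.230, so Q = 0.00589.
With Q = [Al³⁺]^2/[Zn²⁺]^3 and the known concentrations, [Al³⁺]^2 in the numerator gives [Al³⁺] = 0.0022 M.

0.0022 M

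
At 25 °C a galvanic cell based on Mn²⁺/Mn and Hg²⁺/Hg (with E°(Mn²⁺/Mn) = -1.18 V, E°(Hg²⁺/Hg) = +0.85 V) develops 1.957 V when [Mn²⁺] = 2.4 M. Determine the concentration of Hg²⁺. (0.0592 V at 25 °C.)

0.0082 M

From the Nernst equation, log Q = n(E° − E)/0.0592 = 2(2.03 − 1.957)/0.0592 = 2.466, so Q = 293.
With Q = [Mn²⁺]/[Hg²⁺] and the known concentrations, [Hg²⁺] in the denominator gives [Hg²⁺] = 0.0082 M.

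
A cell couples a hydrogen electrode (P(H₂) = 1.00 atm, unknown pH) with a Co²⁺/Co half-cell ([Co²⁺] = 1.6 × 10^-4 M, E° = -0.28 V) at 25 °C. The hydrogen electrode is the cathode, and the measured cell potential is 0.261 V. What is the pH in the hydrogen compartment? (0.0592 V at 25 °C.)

E°_cell = 0.28 V and n = 2.
log Q = n(E° − E)/0.0592 = 2×(0.28 − 0.261)/0.0592 = 0.642.
With Q = [Co²⁺]·P(H₂) / [H⁺]^2, solving for [H⁺] gives log[H⁺] = -2.219, so pH = 2.22.

pH = 2.22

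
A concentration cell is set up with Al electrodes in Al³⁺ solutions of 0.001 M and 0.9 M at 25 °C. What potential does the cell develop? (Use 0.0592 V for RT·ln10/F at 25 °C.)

0.058 V

Both half-cells are Al³⁺/Al, so E°_cell = 0. The concentrated side is the cathode; the cell reaction moves Al³⁺ from high to low concentration with n = 3.
Q = [Al³⁺]_dilute/[Al³⁺]_conc = 0.001/0.9 = 0.00111.
E = 0 − (0.0592/3) log Q = −(0.0592/3)(-2.954) = 0.0583 V.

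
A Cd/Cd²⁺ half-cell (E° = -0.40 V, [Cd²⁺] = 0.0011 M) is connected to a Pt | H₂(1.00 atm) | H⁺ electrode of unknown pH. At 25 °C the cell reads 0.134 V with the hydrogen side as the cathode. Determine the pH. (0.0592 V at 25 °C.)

pH = 5.97

E°_cell = 0.40 V and n = 2.
log Q = n(E° − E)/0.0592 = 2×(0.40 − 0.134)/0.0592 = 8.986.
With Q = [Cd²⁺]·P(H₂) / [H⁺]^2, solving for [H⁺] gives log[H⁺] = -5.973, so pH = 5.97.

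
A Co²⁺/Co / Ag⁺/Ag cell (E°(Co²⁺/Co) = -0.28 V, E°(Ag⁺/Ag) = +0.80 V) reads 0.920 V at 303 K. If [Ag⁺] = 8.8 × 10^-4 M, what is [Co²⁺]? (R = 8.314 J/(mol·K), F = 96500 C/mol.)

From the Nernst equation, ln Q = nF(E° − E)/RT = 2×96500×(1.08 − 0.920)/(8.314×303) = 12.258, so Q = 2.11 × 10^5.
With Q = [Co²⁺]/[Ag⁺]^2 and the known concentrations, [Co²⁺] in the numerator gives [Co²⁺] = 0.16 M.

0.16 M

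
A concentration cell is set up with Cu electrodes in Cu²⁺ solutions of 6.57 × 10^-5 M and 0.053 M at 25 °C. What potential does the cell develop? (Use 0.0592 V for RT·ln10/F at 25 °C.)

Both half-cells are Cu²⁺/Cu, so E°_cell = 0. The concentrated side is the cathode; the cell reaction moves Cu²⁺ from high to low concentration with n = 2.
Q = [Cu²⁺]_dilute/[Cu²⁺]_conc = 6.57 × 10^-5/0.053 = 0.00124.
E = 0 − (0.0592/2) log Q = −(0.0592/2)(-2.907) = 0.0860 V.

0.086 V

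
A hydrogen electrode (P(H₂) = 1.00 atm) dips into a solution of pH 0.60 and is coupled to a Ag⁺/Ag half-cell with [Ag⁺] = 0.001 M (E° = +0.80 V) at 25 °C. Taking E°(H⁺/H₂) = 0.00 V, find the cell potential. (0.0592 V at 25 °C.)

The Ag⁺/Ag couple is the cathode, so E°_cell = 0.80 V; n = 2.
[H⁺] = 10^(−0.60) = 0.25 M, and Q = [H⁺]^2 / ([Ag⁺]^2·P(H₂)) = 6.31 × 10^4.
E = E° − (0.0592/2) log Q = 0.80 − (0.0592/2)(4.800) = 0.658 V.

0.66 V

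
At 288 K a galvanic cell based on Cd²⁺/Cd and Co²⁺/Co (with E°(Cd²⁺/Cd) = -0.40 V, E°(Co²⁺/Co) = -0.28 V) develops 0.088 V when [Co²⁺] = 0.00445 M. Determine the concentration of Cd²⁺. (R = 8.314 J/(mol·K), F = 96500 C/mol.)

0.059 M

From the Nernst equation, ln Q = nF(E° − E)/RT = 2×96500×(0.12 − 0.088)/(8.314×288) = 2.579, so Q = 13.2.
With Q = [Cd²⁺]/[Co²⁺] and the known concentrations, [Cd²⁺] in the numerator gives [Cd²⁺] = 0.059 M.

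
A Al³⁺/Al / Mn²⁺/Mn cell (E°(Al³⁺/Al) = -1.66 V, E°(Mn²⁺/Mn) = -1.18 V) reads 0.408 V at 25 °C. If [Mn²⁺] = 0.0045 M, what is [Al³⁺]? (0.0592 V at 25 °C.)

1.3 M

From the Nernst equation, log Q = n(E° − E)/0.0592 = 6(0.48 − 0.408)/0.0592 = 7.297, so Q = 1.98 × 10^7.
With Q = [Al³⁺]^2/[Mn²⁺]^3 and the known concentrations, [Al³⁺]^2 in the numerator gives [Al³⁺] = 1.3 M.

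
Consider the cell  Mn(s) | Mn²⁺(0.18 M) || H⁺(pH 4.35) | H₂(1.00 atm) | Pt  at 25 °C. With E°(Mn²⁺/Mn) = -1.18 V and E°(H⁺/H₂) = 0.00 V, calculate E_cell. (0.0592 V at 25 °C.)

0.94 V

The hydrogen couple is the cathode, so E°_cell = 1.18 V; n = 2.
[H⁺] = 10^(−4.35) = 4.5 × 10^-5 M, and Q = [Mn²⁺]·P(H₂) / [H⁺]^2 = 9.02 × 10^7.
E = E° − (0.0592/2) log Q = 1.18 − (0.0592/2)(7.955) = 0.945 V.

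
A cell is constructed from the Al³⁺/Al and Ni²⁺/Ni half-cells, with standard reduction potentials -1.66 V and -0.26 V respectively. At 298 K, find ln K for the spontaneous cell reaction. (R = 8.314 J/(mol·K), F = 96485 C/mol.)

E°_cell = -0.26 − (-1.66) = 1.40 V, with n = 6 electrons transferred.
At equilibrium E = 0, so the Nernst equation gives ln K = nFE°/RT = (6)(96485)(1.40)/((8.314)(298)) = 327.12.

ln K = 327.1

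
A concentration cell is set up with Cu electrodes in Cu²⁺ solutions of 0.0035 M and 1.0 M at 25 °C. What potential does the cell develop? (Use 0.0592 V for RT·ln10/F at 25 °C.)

0.073 V

Both half-cells are Cu²⁺/Cu, so E°_cell = 0. The concentrated side is the cathode; the cell reaction moves Cu²⁺ from high to low concentration with n = 2.
Q = [Cu²⁺]_dilute/[Cu²⁺]_conc = 0.0035/1.0 = 0.00350.
E = 0 − (0.0592/2) log Q = −(0.0592/2)(-2.456) = 0.0727 V.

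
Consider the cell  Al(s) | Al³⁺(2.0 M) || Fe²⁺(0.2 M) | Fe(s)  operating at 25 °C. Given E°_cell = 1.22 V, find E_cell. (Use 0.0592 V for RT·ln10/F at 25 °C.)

1.19 V

Balancing electrons gives n = 6; the reaction quotient is Q = [Al³⁺]^2/[Fe²⁺]^3 = 500.
At 25 °C, E = E° − (0.0592/n) log Q = 1.22 − (0.0592/6)(2.699) = 1.220 − 0.027 = 1.193 V.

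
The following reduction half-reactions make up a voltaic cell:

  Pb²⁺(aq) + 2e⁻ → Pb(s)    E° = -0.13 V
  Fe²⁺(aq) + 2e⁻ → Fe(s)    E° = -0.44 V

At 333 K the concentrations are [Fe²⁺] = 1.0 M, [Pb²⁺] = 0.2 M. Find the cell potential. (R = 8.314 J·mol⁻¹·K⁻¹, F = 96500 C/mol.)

The Pb²⁺/Pb couple has the higher reduction potential and acts as the cathode, so E°_cell = -0.13 − (-0.44) = 0.31 V.
Balancing electrons gives n = 2; the reaction quotient is Q = [Fe²⁺]/[Pb²⁺] = 5.00.
E = E° − (RT/nF) ln Q = 0.31 − (8.314×333)/(2×96500) × (1.609) = 0.310 − 0.023 = 0.287 V.

0.287 V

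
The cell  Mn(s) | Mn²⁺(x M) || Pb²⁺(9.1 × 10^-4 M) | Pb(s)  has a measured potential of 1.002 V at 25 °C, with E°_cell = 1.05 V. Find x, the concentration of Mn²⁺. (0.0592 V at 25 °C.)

From the Nernst equation, log Q = n(E° − E)/0.0592 = 2(1.05 − 1.002)/0.0592 = 1.622, so Q = 41.8.
With Q = [Mn²⁺]/[Pb²⁺] and the known concentrations, [Mn²⁺] in the numerator gives [Mn²⁺] = 0.038 M.

0.038 M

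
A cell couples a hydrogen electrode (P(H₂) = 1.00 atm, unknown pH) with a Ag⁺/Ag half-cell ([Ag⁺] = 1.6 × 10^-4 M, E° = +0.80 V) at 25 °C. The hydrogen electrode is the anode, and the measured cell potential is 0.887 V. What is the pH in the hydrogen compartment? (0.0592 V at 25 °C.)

pH = 5.27

E°_cell = 0.80 V and n = 2.
log Q = n(E° − E)/0.0592 = 2×(0.80 − 0.887)/0.0592 = -2.939.
With Q = [H⁺]^2 / ([Ag⁺]^2·P(H₂)), solving for [H⁺] gives log[H⁺] = -5.265, so pH = 5.27.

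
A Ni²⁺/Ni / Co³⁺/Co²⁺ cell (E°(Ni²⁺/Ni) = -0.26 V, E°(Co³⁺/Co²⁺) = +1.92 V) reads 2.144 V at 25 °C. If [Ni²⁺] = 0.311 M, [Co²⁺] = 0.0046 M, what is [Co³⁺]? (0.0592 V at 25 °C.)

From the Nernst equation, log Q = n(E° − E)/0.0592 = 2(2.18 − 2.144)/0.0592 = 1.216, so Q = 16.5.
With Q = [Ni²⁺]·[Co²⁺]^2/[Co³⁺]^2 and the known concentrations, [Co³⁺]^2 in the denominator gives [Co³⁺] = 6.3 × 10^-4 M.

6.3 × 10^-4 M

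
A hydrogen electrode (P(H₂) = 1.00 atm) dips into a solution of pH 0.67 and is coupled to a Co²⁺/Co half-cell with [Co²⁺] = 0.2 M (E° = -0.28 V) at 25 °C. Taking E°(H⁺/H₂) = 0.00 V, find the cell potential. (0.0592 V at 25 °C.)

0.26 V

The hydrogen couple is the cathode, so E°_cell = 0.28 V; n = 2.
[H⁺] = 10^(−0.67) = 0.21 M, and Q = [Co²⁺]·P(H₂) / [H⁺]^2 = 4.38.
E = E° − (0.0592/2) log Q = 0.28 − (0.0592/2)(0.641) = 0.261 V.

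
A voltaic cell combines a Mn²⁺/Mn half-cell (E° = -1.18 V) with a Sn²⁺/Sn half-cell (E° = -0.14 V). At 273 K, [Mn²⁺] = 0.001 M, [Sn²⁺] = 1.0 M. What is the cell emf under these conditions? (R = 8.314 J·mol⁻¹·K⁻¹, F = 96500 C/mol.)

1.12 V

The Sn²⁺/Sn couple has the higher reduction potential and acts as the cathode, so E°_cell = -0.14 − (-1.18) = 1.04 V.
Balancing electrons gives n = 2; the reaction quotient is Q = [Mn²⁺]/[Sn²⁺] = 0.00100.
E = E° − (RT/nF) ln Q = 1.04 − (8.314×273)/(2×96500) × (-6.908) = 1.040 + 0.081 = 1.121 V.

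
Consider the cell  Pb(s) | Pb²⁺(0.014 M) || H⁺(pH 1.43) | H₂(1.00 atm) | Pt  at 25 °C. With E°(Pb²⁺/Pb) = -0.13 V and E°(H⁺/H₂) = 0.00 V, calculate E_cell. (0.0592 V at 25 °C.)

The hydrogen couple is the cathode, so E°_cell = 0.13 V; n = 2.
[H⁺] = 10^(−1.43) = 0.037 M, and Q = [Pb²⁺]·P(H₂) / [H⁺]^2 = 10.1.
E = E° − (0.0592/2) log Q = 0.13 − (0.0592/2)(1.006) = 0.100 V.

0.10 V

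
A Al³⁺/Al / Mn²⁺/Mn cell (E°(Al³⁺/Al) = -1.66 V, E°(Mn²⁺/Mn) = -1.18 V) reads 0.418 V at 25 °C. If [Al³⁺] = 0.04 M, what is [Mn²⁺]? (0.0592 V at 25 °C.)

From the Nernst equation, log Q = n(E° − E)/0.0592 = 6(0.48 − 0.418)/0.0592 = 6.284, so Q = 1.92 × 10^6.
With Q = [Al³⁺]^2/[Mn²⁺]^3 and the known concentrations, [Mn²⁺]^3 in the denominator gives [Mn²⁺] = 9.4 × 10^-4 M.

9.4 × 10^-4 M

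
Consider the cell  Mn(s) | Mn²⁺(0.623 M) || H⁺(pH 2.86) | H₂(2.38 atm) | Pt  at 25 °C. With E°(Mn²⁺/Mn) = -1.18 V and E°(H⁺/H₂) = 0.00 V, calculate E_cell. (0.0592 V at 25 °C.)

1.01 V

The hydrogen couple is the cathode, so E°_cell = 1.18 V; n = 2.
[H⁺] = 10^(−2.86) = 0.0014 M, and Q = [Mn²⁺]·P(H₂) / [H⁺]^2 = 7.78 × 10^5.
E = E° − (0.0592/2) log Q = 1.18 − (0.0592/2)(5.891) = 1.006 V.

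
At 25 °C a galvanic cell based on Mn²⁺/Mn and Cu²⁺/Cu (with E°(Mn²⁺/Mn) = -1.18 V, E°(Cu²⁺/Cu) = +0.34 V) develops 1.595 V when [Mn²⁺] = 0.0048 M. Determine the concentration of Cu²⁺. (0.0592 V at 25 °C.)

From the Nernst equation, log Q = n(E° − E)/0.0592 = 2(1.52 − 1.595)/0.0592 = -2.534, so Q = 0.00293.
With Q = [Mn²⁺]/[Cu²⁺] and the known concentrations, [Cu²⁺] in the denominator gives [Cu²⁺] = 1.6 M.

1.6 M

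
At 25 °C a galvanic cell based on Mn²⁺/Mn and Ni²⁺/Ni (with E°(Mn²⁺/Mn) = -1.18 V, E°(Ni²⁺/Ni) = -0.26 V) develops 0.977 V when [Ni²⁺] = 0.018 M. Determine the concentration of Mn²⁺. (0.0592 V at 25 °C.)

From the Nernst equation, log Q = n(E° − E)/0.0592 = 2(0.92 − 0.977)/0.0592 = -1.926, so Q = 0.0119.
With Q = [Mn²⁺]/[Ni²⁺] and the known concentrations, [Mn²⁺] in the numerator gives [Mn²⁺] = 2.1 × 10^-4 M.

2.1 × 10^-4 M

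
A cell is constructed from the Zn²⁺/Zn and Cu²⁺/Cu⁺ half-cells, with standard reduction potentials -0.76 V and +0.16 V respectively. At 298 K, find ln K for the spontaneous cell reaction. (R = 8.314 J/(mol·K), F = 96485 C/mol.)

ln K = 71.7

E°_cell = +0.16 − (-0.76) = 0.92 V, with n = 2 electrons transferred.
At equilibrium E = 0, so the Nernst equation gives ln K = nFE°/RT = (2)(96485)(0.92)/((8.314)(298)) = 71.66.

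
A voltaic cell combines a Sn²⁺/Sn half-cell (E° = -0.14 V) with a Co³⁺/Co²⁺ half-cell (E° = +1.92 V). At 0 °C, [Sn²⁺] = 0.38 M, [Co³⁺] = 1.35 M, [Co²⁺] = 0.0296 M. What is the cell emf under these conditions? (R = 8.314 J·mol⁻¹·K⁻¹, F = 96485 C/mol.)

2.16 V

The Co³⁺/Co²⁺ couple has the higher reduction potential and acts as the cathode, so E°_cell = +1.92 − (-0.14) = 2.06 V.
Balancing electrons gives n = 2; the reaction quotient is Q = [Sn²⁺]·[Co²⁺]^2/[Co³⁺]^2 = 1.83 × 10^-4.
E = E° − (RT/nF) ln Q = 2.06 − (8.314×273)/(2×96485) × (-8.608) = 2.060 + 0.101 = 2.161 V.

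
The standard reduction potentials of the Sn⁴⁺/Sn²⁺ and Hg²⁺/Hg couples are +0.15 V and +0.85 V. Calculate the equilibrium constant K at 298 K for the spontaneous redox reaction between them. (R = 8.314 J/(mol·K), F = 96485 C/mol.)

4.8 × 10^23

E°_cell = +0.85 − (+0.15) = 0.70 V, with n = 2 electrons transferred.
At equilibrium E = 0, so the Nernst equation gives ln K = nFE°/RT = (2)(96485)(0.70)/((8.314)(298)) = 54.52.
K = e^54.52 = 4.8 × 10^23.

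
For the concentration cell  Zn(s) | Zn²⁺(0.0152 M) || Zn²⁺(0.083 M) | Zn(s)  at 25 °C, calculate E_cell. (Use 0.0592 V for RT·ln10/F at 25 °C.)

Both half-cells are Zn²⁺/Zn, so E°_cell = 0. The concentrated side is the cathode; the cell reaction moves Zn²⁺ from high to low concentration with n = 2.
Q = [Zn²⁺]_dilute/[Zn²⁺]_conc = 0.0152/0.083 = 0.183.
E = 0 − (0.0592/2) log Q = −(0.0592/2)(-0.737) = 0.0218 V.

0.022 V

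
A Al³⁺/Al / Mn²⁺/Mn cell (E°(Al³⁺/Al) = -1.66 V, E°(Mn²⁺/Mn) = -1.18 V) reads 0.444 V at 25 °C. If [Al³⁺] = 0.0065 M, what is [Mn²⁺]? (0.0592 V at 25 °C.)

From the Nernst equation, log Q = n(E° − E)/0.0592 = 6(0.48 − 0.444)/0.0592 = 3.649, so Q = 4450.
With Q = [Al³⁺]^2/[Mn²⁺]^3 and the known concentrations, [Mn²⁺]^3 in the denominator gives [Mn²⁺] = 0.0021 M.

0.0021 M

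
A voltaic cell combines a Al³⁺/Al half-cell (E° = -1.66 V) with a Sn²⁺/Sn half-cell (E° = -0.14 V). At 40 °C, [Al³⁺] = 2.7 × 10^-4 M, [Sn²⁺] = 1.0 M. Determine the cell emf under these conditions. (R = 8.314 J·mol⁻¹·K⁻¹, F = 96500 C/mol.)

The Sn²⁺/Sn couple has the higher reduction potential and acts as the cathode, so E°_cell = -0.14 − (-1.66) = 1.52 V.
Balancing electrons gives n = 6; the reaction quotient is Q = [Al³⁺]^2/[Sn²⁺]^3 = 7.29 × 10^-8.
E = E° − (RT/nF) ln Q = 1.52 − (8.314×313)/(6×96500) × (-16.434) = 1.520 + 0.074 = 1.594 V.

1.59 V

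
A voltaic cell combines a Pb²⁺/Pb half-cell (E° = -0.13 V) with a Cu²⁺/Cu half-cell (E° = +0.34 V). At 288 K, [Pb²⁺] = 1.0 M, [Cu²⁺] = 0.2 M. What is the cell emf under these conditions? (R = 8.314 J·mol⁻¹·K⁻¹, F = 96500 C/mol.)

0.450 V

The Cu²⁺/Cu couple has the higher reduction potential and acts as the cathode, so E°_cell = +0.34 − (-0.13) = 0.47 V.
Balancing electrons gives n = 2; the reaction quotient is Q = [Pb²⁺]/[Cu²⁺] = 5.00.
E = E° − (RT/nF) ln Q = 0.47 − (8.314×288)/(2×96500) × (1.609) = 0.470 − 0.020 = 0.450 V.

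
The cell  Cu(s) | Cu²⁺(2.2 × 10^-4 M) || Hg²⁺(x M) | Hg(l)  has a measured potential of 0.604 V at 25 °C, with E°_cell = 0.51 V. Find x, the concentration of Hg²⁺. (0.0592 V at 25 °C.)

0.33 M

From the Nernst equation, log Q = n(E° − E)/0.0592 = 2(0.51 − 0.604)/0.0592 = -3.176, so Q = 6.67 × 10^-4.
With Q = [Cu²⁺]/[Hg²⁺] and the known concentrations, [Hg²⁺] in the denominator gives [Hg²⁺] = 0.33 M.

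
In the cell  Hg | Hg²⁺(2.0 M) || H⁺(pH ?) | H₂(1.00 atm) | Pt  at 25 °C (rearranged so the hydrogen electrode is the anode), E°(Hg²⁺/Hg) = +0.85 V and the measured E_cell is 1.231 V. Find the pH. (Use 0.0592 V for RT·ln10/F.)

pH = 6.29

E°_cell = 0.85 V and n = 2.
log Q = n(E° − E)/0.0592 = 2×(0.85 − 1.231)/0.0592 = -12.872.
With Q = [H⁺]^2 / ([Hg²⁺]·P(H₂)), solving for [H⁺] gives log[H⁺] = -6.285, so pH = 6.29.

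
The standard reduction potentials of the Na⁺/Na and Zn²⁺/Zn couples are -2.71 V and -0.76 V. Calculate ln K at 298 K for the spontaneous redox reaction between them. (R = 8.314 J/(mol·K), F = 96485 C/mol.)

E°_cell = -0.76 − (-2.71) = 1.95 V, with n = 2 electrons transferred.
At equilibrium E = 0, so the Nernst equation gives ln K = nFE°/RT = (2)(96485)(1.95)/((8.314)(298)) = 151.88.

ln K = 151.9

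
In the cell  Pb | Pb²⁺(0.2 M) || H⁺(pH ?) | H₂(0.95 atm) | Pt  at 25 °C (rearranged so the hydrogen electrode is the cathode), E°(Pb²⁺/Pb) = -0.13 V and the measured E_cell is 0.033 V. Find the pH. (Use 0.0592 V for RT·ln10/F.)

pH = 2.00

E°_cell = 0.13 V and n = 2.
log Q = n(E° − E)/0.0592 = 2×(0.13 − 0.033)/0.0592 = 3.277.
With Q = [Pb²⁺]·P(H₂) / [H⁺]^2, solving for [H⁺] gives log[H⁺] = -1.999, so pH = 2.00.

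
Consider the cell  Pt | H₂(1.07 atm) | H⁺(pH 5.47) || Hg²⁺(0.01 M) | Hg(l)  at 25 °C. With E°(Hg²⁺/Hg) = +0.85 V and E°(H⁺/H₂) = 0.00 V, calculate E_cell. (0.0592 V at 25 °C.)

1.12 V

The Hg²⁺/Hg couple is the cathode, so E°_cell = 0.85 V; n = 2.
[H⁺] = 10^(−5.47) = 3.4 × 10^-6 M, and Q = [H⁺]^2 / ([Hg²⁺]·P(H₂)) = 1.07 × 10^-9.
E = E° − (0.0592/2) log Q = 0.85 − (0.0592/2)(-8.969) = 1.115 V.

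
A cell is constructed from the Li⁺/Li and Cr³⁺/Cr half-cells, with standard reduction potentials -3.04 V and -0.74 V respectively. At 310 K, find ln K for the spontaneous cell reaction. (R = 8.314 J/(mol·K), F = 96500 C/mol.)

E°_cell = -0.74 − (-3.04) = 2.30 V, with n = 3 electrons transferred.
At equilibrium E = 0, so the Nernst equation gives ln K = nFE°/RT = (3)(96500)(2.30)/((8.314)(310)) = 258.35.

ln K = 258.3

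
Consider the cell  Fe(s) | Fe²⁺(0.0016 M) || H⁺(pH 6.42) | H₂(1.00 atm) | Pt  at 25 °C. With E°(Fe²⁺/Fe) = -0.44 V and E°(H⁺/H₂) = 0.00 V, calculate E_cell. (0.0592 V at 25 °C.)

The hydrogen couple is the cathode, so E°_cell = 0.44 V; n = 2.
[H⁺] = 10^(−6.42) = 3.8 × 10^-7 M, and Q = [Fe²⁺]·P(H₂) / [H⁺]^2 = 1.11 × 10^10.
E = E° − (0.0592/2) log Q = 0.44 − (0.0592/2)(10.044) = 0.143 V.

0.14 V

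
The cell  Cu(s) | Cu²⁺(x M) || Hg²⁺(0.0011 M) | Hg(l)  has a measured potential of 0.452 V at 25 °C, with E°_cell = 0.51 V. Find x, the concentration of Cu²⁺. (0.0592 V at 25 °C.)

From the Nernst equation, log Q = n(E° − E)/0.0592 = 2(0.51 − 0.452)/0.0592 = 1.959, so Q = 91.1.
With Q = [Cu²⁺]/[Hg²⁺] and the known concentrations, [Cu²⁺] in the numerator gives [Cu²⁺] = 0.1 M.

0.1 M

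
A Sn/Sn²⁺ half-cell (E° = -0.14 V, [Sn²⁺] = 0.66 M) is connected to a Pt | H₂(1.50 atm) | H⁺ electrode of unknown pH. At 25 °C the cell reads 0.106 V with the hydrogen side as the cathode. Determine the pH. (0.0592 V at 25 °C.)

pH = 0.58

E°_cell = 0.14 V and n = 2.
log Q = n(E° − E)/0.0592 = 2×(0.14 − 0.106)/0.0592 = 1.149.
With Q = [Sn²⁺]·P(H₂) / [H⁺]^2, solving for [H⁺] gives log[H⁺] = -0.577, so pH = 0.58.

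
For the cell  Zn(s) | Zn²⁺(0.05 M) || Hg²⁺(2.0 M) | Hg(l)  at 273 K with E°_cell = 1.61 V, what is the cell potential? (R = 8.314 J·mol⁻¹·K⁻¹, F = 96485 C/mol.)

Balancing electrons gives n = 2; the reaction quotient is Q = [Zn²⁺]/[Hg²⁺] = 0.0250.
E = E° − (RT/nF) ln Q = 1.61 − (8.314×273)/(2×96485) × (-3.689) = 1.610 + 0.043 = 1.653 V.

1.65 V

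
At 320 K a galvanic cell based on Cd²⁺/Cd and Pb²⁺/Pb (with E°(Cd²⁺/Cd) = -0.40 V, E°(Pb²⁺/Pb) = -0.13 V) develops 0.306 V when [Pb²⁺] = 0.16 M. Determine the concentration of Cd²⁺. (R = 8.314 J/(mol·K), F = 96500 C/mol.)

From the Nernst equation, ln Q = nF(E° − E)/RT = 2×96500×(0.27 − 0.306)/(8.314×320) = -2.612, so Q = 0.0734.
With Q = [Cd²⁺]/[Pb²⁺] and the known concentrations, [Cd²⁺] in the numerator gives [Cd²⁺] = 0.012 M.

0.012 M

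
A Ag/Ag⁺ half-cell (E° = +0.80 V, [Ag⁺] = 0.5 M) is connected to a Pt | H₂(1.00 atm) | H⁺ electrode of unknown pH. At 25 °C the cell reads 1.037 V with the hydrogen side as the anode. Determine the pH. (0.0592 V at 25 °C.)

E°_cell = 0.80 V and n = 2.
log Q = n(E° − E)/0.0592 = 2×(0.80 − 1.037)/0.0592 = -8.007.
With Q = [H⁺]^2 / ([Ag⁺]^2·P(H₂)), solving for [H⁺] gives log[H⁺] = -4.304, so pH = 4.30.

pH = 4.30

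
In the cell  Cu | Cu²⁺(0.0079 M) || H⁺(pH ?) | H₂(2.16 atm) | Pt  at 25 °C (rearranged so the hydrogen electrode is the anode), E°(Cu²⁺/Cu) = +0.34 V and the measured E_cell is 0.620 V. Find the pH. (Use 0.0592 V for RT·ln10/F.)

pH = 5.61

E°_cell = 0.34 V and n = 2.
log Q = n(E° − E)/0.0592 = 2×(0.34 − 0.620)/0.0592 = -9.459.
With Q = [H⁺]^2 / ([Cu²⁺]·P(H₂)), solving for [H⁺] gives log[H⁺] = -5.614, so pH = 5.61.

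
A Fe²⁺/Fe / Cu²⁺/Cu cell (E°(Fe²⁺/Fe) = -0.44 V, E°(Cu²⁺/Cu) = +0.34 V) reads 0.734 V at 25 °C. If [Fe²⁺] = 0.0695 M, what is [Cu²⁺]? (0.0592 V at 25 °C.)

From the Nernst equation, log Q = n(E° − E)/0.0592 = 2(0.78 − 0.734)/0.0592 = 1.554, so Q = 35.8.
With Q = [Fe²⁺]/[Cu²⁺] and the known concentrations, [Cu²⁺] in the denominator gives [Cu²⁺] = 0.0019 M.

0.0019 M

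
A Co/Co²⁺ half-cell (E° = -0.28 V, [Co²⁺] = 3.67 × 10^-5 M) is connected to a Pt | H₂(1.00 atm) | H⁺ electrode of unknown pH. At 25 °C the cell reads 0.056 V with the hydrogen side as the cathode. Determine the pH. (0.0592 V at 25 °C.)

pH = 6.00

E°_cell = 0.28 V and n = 2.
log Q = n(E° − E)/0.0592 = 2×(0.28 − 0.056)/0.0592 = 7.568.
With Q = [Co²⁺]·P(H₂) / [H⁺]^2, solving for [H⁺] gives log[H⁺] = -6.001, so pH = 6.00.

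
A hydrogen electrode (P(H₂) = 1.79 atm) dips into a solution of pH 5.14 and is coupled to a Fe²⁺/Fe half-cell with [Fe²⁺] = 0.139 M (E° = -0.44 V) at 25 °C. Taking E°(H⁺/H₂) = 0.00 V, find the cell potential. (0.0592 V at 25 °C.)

The hydrogen couple is the cathode, so E°_cell = 0.44 V; n = 2.
[H⁺] = 10^(−5.14) = 7.2 × 10^-6 M, and Q = [Fe²⁺]·P(H₂) / [H⁺]^2 = 4.74 × 10^9.
E = E° − (0.0592/2) log Q = 0.44 − (0.0592/2)(9.676) = 0.154 V.

0.15 V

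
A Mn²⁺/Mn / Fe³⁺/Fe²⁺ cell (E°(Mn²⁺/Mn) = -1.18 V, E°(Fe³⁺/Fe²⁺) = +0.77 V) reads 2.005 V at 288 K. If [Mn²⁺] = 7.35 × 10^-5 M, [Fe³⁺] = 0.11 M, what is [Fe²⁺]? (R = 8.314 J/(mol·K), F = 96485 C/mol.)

1.4 M

From the Nernst equation, ln Q = nF(E° − E)/RT = 2×96485×(1.95 − 2.005)/(8.314×288) = -4.433, so Q = 0.0119.
With Q = [Mn²⁺]·[Fe²⁺]^2/[Fe³⁺]^2 and the known concentrations, [Fe²⁺]^2 in the numerator gives [Fe²⁺] = 1.4 M.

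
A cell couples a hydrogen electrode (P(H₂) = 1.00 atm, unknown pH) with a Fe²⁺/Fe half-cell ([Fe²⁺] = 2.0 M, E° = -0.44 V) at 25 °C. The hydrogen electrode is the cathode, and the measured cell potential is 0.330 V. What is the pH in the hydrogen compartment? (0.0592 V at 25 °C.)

E°_cell = 0.44 V and n = 2.
log Q = n(E° − E)/0.0592 = 2×(0.44 − 0.330)/0.0592 = 3.716.
With Q = [Fe²⁺]·P(H₂) / [H⁺]^2, solving for [H⁺] gives log[H⁺] = -1.708, so pH = 1.71.

pH = 1.71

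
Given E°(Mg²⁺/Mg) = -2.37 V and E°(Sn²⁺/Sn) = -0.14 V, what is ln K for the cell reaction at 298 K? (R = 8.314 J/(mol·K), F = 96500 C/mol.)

E°_cell = -0.14 − (-2.37) = 2.23 V, with n = 2 electrons transferred.
At equilibrium E = 0, so the Nernst equation gives ln K = nFE°/RT = (2)(96500)(2.23)/((8.314)(298)) = 173.71.

ln K = 173.7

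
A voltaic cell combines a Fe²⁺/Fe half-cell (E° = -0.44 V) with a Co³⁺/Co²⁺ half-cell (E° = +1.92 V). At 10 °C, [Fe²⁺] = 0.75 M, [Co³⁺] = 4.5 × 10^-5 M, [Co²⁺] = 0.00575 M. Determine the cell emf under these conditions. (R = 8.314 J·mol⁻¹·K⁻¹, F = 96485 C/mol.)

The Co³⁺/Co²⁺ couple has the higher reduction potential and acts as the cathode, so E°_cell = +1.92 − (-0.44) = 2.36 V.
Balancing electrons gives n = 2; the reaction quotient is Q = [Fe²⁺]·[Co²⁺]^2/[Co³⁺]^2 = 1.22 × 10^4.
E = E° − (RT/nF) ln Q = 2.36 − (8.314×283)/(2×96485) × (9.413) = 2.360 − 0.115 = 2.245 V.

2.25 V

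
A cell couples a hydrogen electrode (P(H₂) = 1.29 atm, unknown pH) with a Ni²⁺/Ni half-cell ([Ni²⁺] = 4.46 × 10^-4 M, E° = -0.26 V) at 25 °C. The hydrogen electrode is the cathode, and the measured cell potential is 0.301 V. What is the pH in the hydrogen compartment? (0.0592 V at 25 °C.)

pH = 0.93

E°_cell = 0.26 V and n = 2.
log Q = n(E° − E)/0.0592 = 2×(0.26 − 0.301)/0.0592 = -1.385.
With Q = [Ni²⁺]·P(H₂) / [H⁺]^2, solving for [H⁺] gives log[H⁺] = -0.927, so pH = 0.93.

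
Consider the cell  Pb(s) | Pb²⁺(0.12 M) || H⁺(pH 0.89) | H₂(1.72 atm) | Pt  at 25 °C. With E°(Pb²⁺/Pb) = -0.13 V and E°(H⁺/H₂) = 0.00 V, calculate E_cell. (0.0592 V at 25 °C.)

0.098 V

The hydrogen couple is the cathode, so E°_cell = 0.13 V; n = 2.
[H⁺] = 10^(−0.89) = 0.13 M, and Q = [Pb²⁺]·P(H₂) / [H⁺]^2 = 12.4.
E = E° − (0.0592/2) log Q = 0.13 − (0.0592/2)(1.095) = 0.098 V.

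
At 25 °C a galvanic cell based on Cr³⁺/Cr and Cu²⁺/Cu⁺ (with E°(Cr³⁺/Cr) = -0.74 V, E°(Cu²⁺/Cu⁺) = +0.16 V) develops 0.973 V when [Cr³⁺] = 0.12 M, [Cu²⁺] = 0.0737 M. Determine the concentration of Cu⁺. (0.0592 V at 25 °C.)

From the Nernst equation, log Q = n(E° − E)/0.0592 = 3(0.90 − 0.973)/0.0592 = -3.699, so Q = 2 × 10^-4.
With Q = [Cr³⁺]·[Cu⁺]^3/[Cu²⁺]^3 and the known concentrations, [Cu⁺]^3 in the numerator gives [Cu⁺] = 0.0087 M.

0.0087 M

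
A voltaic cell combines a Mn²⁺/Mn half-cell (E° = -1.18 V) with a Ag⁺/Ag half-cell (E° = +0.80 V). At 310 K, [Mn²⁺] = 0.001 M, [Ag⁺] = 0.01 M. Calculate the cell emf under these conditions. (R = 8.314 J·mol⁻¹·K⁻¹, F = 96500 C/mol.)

The Ag⁺/Ag couple has the higher reduction potential and acts as the cathode, so E°_cell = +0.80 − (-1.18) = 1.98 V.
Balancing electrons gives n = 2; the reaction quotient is Q = [Mn²⁺]/[Ag⁺]^2 = 10.0.
E = E° − (RT/nF) ln Q = 1.98 − (8.314×310)/(2×96500) × (2.303) = 1.980 − 0.031 = 1.949 V.

1.95 V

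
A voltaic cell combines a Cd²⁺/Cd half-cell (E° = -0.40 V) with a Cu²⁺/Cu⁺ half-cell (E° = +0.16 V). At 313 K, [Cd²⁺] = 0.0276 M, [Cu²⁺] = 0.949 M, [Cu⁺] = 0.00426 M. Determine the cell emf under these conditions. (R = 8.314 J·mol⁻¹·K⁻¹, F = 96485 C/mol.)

0.754 V

The Cu²⁺/Cu⁺ couple has the higher reduction potential and acts as the cathode, so E°_cell = +0.16 − (-0.40) = 0.56 V.
Balancing electrons gives n = 2; the reaction quotient is Q = [Cd²⁺]·[Cu⁺]^2/[Cu²⁺]^2 = 5.56 × 10^-7.
E = E° − (RT/nF) ln Q = 0.56 − (8.314×313)/(2×96485) × (-14.402) = 0.560 + 0.194 = 0.754 V.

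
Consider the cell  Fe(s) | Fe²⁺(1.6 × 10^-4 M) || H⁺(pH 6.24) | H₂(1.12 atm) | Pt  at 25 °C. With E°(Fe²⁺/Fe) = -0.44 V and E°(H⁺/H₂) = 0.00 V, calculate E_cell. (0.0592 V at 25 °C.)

0.18 V

The hydrogen couple is the cathode, so E°_cell = 0.44 V; n = 2.
[H⁺] = 10^(−6.24) = 5.8 × 10^-7 M, and Q = [Fe²⁺]·P(H₂) / [H⁺]^2 = 5.41 × 10^8.
E = E° − (0.0592/2) log Q = 0.44 − (0.0592/2)(8.733) = 0.182 V.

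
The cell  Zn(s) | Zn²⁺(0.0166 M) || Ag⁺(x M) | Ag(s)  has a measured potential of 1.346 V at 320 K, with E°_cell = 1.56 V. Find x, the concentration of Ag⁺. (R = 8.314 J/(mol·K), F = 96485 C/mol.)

From the Nernst equation, ln Q = nF(E° − E)/RT = 2×96485×(1.56 − 1.346)/(8.314×320) = 15.522, so Q = 5.51 × 10^6.
With Q = [Zn²⁺]/[Ag⁺]^2 and the known concentrations, [Ag⁺]^2 in the denominator gives [Ag⁺] = 5.5 × 10^-5 M.

5.5 × 10^-5 M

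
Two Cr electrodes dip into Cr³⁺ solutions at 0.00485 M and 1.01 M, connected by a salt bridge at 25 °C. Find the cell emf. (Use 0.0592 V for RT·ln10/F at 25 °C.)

Both half-cells are Cr³⁺/Cr, so E°_cell = 0. The concentrated side is the cathode; the cell reaction moves Cr³⁺ from high to low concentration with n = 3.
Q = [Cr³⁺]_dilute/[Cr³⁺]_conc = 0.00485/1.01 = 0.00480.
E = 0 − (0.0592/3) log Q = −(0.0592/3)(-2.319) = 0.0458 V.

0.046 V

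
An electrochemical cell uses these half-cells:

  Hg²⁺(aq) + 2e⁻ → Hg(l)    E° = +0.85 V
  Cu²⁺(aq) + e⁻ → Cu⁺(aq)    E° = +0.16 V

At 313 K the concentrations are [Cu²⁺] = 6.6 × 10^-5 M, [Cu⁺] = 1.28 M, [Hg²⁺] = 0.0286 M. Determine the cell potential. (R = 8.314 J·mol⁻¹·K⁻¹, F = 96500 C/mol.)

The Hg²⁺/Hg couple has the higher reduction potential and acts as the cathode, so E°_cell = +0.85 − (+0.16) = 0.69 V.
Balancing electrons gives n = 2; the reaction quotient is Q = [Cu²⁺]^2/([Cu⁺]^2·[Hg²⁺]) = 9.3 × 10^-8.
E = E° − (RT/nF) ln Q = 0.69 − (8.314×313)/(2×96500) × (-16.191) = 0.690 + 0.218 = 0.908 V.

0.908 V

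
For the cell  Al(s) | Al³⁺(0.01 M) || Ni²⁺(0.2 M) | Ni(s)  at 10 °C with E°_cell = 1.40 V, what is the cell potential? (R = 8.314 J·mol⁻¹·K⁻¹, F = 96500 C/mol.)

1.42 V

Balancing electrons gives n = 6; the reaction quotient is Q = [Al³⁺]^2/[Ni²⁺]^3 = 0.0125.
E = E° − (RT/nF) ln Q = 1.40 − (8.314×283)/(6×96500) × (-4.382) = 1.400 + 0.018 = 1.418 V.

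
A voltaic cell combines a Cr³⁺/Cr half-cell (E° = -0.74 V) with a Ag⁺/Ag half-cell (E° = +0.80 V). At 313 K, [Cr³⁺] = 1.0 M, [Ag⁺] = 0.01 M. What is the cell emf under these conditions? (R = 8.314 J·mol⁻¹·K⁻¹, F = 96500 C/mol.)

1.42 V

The Ag⁺/Ag couple has the higher reduction potential and acts as the cathode, so E°_cell = +0.80 − (-0.74) = 1.54 V.
Balancing electrons gives n = 3; the reaction quotient is Q = [Cr³⁺]/[Ag⁺]^3 = 1 × 10^6.
E = E° − (RT/nF) ln Q = 1.54 − (8.314×313)/(3×96500) × (13.816) = 1.540 − 0.124 = 1.416 V.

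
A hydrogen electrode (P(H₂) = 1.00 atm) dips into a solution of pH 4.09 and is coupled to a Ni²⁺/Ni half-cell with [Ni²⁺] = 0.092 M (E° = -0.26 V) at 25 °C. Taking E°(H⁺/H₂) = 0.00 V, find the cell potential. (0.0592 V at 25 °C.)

The hydrogen couple is the cathode, so E°_cell = 0.26 V; n = 2.
[H⁺] = 10^(−4.09) = 8.1 × 10^-5 M, and Q = [Ni²⁺]·P(H₂) / [H⁺]^2 = 1.39 × 10^7.
E = E° − (0.0592/2) log Q = 0.26 − (0.0592/2)(7.144) = 0.049 V.

0.049 V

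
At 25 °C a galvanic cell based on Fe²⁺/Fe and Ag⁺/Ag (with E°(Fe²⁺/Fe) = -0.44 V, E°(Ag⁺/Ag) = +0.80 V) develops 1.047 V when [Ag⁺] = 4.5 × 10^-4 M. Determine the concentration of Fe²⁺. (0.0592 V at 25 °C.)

0.67 M

From the Nernst equation, log Q = n(E° − E)/0.0592 = 2(1.24 − 1.047)/0.0592 = 6.520, so Q = 3.31 × 10^6.
With Q = [Fe²⁺]/[Ag⁺]^2 and the known concentrations, [Fe²⁺] in the numerator gives [Fe²⁺] = 0.67 M.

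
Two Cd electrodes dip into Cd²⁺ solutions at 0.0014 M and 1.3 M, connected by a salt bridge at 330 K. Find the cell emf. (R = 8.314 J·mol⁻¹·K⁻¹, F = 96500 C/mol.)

0.097 V

Both half-cells are Cd²⁺/Cd, so E°_cell = 0. The concentrated side is the cathode; the cell reaction moves Cd²⁺ from high to low concentration with n = 2.
Q = [Cd²⁺]_dilute/[Cd²⁺]_conc = 0.0014/1.3 = 0.00108.
E = 0 − (RT/nF) ln Q = −((8.314×330)/(2×96500))(-6.834) = 0.0971 V.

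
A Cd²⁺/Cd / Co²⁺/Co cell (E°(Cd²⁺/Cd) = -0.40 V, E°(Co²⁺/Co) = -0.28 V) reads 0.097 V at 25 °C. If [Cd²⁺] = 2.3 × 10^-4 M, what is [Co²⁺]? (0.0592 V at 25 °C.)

From the Nernst equation, log Q = n(E° − E)/0.0592 = 2(0.12 − 0.097)/0.0592 = 0.777, so Q = 5.98.
With Q = [Cd²⁺]/[Co²⁺] and the known concentrations, [Co²⁺] in the denominator gives [Co²⁺] = 3.8 × 10^-5 M.

3.8 × 10^-5 M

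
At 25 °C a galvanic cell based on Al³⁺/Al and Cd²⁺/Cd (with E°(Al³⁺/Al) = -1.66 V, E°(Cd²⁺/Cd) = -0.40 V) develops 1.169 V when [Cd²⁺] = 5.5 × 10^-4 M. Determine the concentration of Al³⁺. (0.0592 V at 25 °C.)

0.53 M

From the Nernst equation, log Q = n(E° − E)/0.0592 = 6(1.26 − 1.169)/0.0592 = 9.223, so Q = 1.67 × 10^9.
With Q = [Al³⁺]^2/[Cd²⁺]^3 and the known concentrations, [Al³⁺]^2 in the numerator gives [Al³⁺] = 0.53 M.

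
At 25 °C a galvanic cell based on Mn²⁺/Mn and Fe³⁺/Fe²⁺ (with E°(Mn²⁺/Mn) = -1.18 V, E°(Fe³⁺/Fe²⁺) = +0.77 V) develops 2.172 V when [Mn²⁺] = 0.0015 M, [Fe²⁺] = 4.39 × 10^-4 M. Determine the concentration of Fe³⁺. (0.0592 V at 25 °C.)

From the Nernst equation, log Q = n(E° − E)/0.0592 = 2(1.95 − 2.172)/0.0592 = -7.500, so Q = 3.16 × 10^-8.
With Q = [Mn²⁺]·[Fe²⁺]^2/[Fe³⁺]^2 and the known concentrations, [Fe³⁺]^2 in the denominator gives [Fe³⁺] = 0.096 M.

0.096 M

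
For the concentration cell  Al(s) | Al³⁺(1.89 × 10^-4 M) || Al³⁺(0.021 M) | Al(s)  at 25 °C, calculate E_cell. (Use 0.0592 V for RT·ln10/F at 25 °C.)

0.040 V

Both half-cells are Al³⁺/Al, so E°_cell = 0. The concentrated side is the cathode; the cell reaction moves Al³⁺ from high to low concentration with n = 3.
Q = [Al³⁺]_dilute/[Al³⁺]_conc = 1.89 × 10^-4/0.021 = 0.00900.
E = 0 − (0.0592/3) log Q = −(0.0592/3)(-2.046) = 0.0404 V.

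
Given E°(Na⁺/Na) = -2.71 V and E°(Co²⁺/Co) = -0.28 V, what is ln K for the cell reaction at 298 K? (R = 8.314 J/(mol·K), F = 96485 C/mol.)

E°_cell = -0.28 − (-2.71) = 2.43 V, with n = 2 electrons transferred.
At equilibrium E = 0, so the Nernst equation gives ln K = nFE°/RT = (2)(96485)(2.43)/((8.314)(298)) = 189.26.

ln K = 189.3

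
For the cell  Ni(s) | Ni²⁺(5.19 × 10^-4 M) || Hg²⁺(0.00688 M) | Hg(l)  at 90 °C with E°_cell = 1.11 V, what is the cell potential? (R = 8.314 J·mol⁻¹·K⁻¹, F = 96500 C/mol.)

1.15 V

Balancing electrons gives n = 2; the reaction quotient is Q = [Ni²⁺]/[Hg²⁺] = 0.0754.
E = E° − (RT/nF) ln Q = 1.11 − (8.314×363)/(2×96500) × (-2.584) = 1.110 + 0.040 = 1.150 V.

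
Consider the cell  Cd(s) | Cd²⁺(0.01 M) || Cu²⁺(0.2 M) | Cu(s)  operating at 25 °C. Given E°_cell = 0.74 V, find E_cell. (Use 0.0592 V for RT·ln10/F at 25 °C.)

0.779 V

Balancing electrons gives n = 2; the reaction quotient is Q = [Cd²⁺]/[Cu²⁺] = 0.0500.
At 25 °C, E = E° − (0.0592/n) log Q = 0.74 − (0.0592/2)(-1.301) = 0.740 + 0.039 = 0.779 V.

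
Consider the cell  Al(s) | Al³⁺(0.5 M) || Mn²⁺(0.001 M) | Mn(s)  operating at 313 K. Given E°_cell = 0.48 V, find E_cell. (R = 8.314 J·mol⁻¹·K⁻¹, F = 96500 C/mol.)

0.393 V

Balancing electrons gives n = 6; the reaction quotient is Q = [Al³⁺]^2/[Mn²⁺]^3 = 2.5 × 10^8.
E = E° − (RT/nF) ln Q = 0.48 − (8.314×313)/(6×96500) × (19.337) = 0.480 − 0.087 = 0.393 V.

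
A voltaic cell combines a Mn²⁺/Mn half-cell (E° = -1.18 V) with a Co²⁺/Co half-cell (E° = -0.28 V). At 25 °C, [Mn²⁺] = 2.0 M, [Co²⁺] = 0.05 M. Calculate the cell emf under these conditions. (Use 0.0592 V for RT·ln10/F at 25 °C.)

0.853 V

The Co²⁺/Co couple has the higher reduction potential and acts as the cathode, so E°_cell = -0.28 − (-1.18) = 0.90 V.
Balancing electrons gives n = 2; the reaction quotient is Q = [Mn²⁺]/[Co²⁺] = 40.0.
At 25 °C, E = E° − (0.0592/n) log Q = 0.90 − (0.0592/2)(1.602) = 0.900 − 0.047 = 0.853 V.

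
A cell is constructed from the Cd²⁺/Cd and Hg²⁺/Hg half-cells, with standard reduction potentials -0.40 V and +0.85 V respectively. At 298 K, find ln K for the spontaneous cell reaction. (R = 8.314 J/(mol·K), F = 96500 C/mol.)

E°_cell = +0.85 − (-0.40) = 1.25 V, with n = 2 electrons transferred.
At equilibrium E = 0, so the Nernst equation gives ln K = nFE°/RT = (2)(96500)(1.25)/((8.314)(298)) = 97.37.

ln K = 97.4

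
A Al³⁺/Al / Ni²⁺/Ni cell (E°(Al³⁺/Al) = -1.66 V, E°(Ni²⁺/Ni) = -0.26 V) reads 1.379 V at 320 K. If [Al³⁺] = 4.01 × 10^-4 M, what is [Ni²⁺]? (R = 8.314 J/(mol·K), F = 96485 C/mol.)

0.0012 M

From the Nernst equation, ln Q = nF(E° − E)/RT = 6×96485×(1.40 − 1.379)/(8.314×320) = 4.570, so Q = 96.5.
With Q = [Al³⁺]^2/[Ni²⁺]^3 and the known concentrations, [Ni²⁺]^3 in the denominator gives [Ni²⁺] = 0.0012 M.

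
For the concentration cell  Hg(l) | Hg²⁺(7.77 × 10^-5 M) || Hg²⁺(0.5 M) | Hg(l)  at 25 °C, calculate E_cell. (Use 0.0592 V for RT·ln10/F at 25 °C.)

0.11 V

Both half-cells are Hg²⁺/Hg, so E°_cell = 0. The concentrated side is the cathode; the cell reaction moves Hg²⁺ from high to low concentration with n = 2.
Q = [Hg²⁺]_dilute/[Hg²⁺]_conc = 7.77 × 10^-5/0.5 = 1.55 × 10^-4.
E = 0 − (0.0592/2) log Q = −(0.0592/2)(-3.809) = 0.1127 V.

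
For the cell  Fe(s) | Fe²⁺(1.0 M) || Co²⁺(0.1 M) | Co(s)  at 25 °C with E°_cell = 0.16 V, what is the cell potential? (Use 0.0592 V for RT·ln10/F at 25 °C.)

0.130 V

Balancing electrons gives n = 2; the reaction quotient is Q = [Fe²⁺]/[Co²⁺] = 10.0.
At 25 °C, E = E° − (0.0592/n) log Q = 0.16 − (0.0592/2)(1.000) = 0.160 − 0.030 = 0.130 V.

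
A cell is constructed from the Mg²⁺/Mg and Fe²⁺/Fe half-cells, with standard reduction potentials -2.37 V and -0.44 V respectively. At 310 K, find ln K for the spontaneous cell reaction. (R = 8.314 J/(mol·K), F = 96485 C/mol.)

ln K = 144.5

E°_cell = -0.44 − (-2.37) = 1.93 V, with n = 2 electrons transferred.
At equilibrium E = 0, so the Nernst equation gives ln K = nFE°/RT = (2)(96485)(1.93)/((8.314)(310)) = 144.50.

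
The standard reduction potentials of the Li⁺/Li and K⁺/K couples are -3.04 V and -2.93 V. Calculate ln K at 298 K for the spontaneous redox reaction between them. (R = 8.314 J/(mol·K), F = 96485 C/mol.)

E°_cell = -2.93 − (-3.04) = 0.11 V, with n = 1 electron transferred.
At equilibrium E = 0, so the Nernst equation gives ln K = nFE°/RT = (1)(96485)(0.11)/((8.314)(298)) = 4.28.

ln K = 4.3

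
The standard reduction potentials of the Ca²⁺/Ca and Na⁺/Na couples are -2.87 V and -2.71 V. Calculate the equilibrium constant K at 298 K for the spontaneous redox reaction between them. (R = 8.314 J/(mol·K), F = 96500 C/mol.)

2.6 × 10^5

E°_cell = -2.71 − (-2.87) = 0.16 V, with n = 2 electrons transferred.
At equilibrium E = 0, so the Nernst equation gives ln K = nFE°/RT = (2)(96500)(0.16)/((8.314)(298)) = 12.46.
K = e^12.46 = 2.6 × 10^5.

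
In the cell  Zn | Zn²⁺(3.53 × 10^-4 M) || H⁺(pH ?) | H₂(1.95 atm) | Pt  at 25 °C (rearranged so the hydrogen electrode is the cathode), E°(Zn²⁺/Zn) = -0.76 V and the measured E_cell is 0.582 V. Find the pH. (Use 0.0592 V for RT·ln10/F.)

pH = 4.59

E°_cell = 0.76 V and n = 2.
log Q = n(E° − E)/0.0592 = 2×(0.76 − 0.582)/0.0592 = 6.014.
With Q = [Zn²⁺]·P(H₂) / [H⁺]^2, solving for [H⁺] gives log[H⁺] = -4.588, so pH = 4.59.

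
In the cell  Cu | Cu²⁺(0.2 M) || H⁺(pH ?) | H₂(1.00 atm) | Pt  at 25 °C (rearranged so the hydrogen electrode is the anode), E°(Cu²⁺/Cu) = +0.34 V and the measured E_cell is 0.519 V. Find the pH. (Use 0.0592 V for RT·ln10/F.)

E°_cell = 0.34 V and n = 2.
log Q = n(E° − E)/0.0592 = 2×(0.34 − 0.519)/0.0592 = -6.047.
With Q = [H⁺]^2 / ([Cu²⁺]·P(H₂)), solving for [H⁺] gives log[H⁺] = -3.373, so pH = 3.37.

pH = 3.37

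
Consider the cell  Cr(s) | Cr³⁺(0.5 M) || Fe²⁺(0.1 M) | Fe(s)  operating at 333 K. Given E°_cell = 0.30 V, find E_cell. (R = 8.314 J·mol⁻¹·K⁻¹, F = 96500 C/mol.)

0.274 V

Balancing electrons gives n = 6; the reaction quotient is Q = [Cr³⁺]^2/[Fe²⁺]^3 = 250.
E = E° − (RT/nF) ln Q = 0.30 − (8.314×333)/(6×96500) × (5.521) = 0.300 − 0.026 = 0.274 V.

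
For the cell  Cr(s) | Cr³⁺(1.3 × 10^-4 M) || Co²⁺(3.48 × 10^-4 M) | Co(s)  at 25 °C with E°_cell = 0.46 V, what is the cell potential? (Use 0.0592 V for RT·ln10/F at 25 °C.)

Balancing electrons gives n = 6; the reaction quotient is Q = [Cr³⁺]^2/[Co²⁺]^3 = 401.
At 25 °C, E = E° − (0.0592/n) log Q = 0.46 − (0.0592/6)(2.603) = 0.460 − 0.026 = 0.434 V.

0.434 V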